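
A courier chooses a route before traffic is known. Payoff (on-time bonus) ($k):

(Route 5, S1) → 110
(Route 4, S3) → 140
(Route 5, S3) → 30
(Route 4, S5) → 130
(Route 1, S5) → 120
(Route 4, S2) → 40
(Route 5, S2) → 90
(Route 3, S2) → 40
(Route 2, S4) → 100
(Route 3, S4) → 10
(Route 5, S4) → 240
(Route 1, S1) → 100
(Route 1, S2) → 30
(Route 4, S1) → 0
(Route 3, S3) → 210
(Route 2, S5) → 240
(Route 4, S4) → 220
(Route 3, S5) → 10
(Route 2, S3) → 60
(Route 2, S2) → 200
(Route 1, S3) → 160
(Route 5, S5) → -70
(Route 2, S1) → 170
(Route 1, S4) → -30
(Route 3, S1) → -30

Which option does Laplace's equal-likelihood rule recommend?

Route 2

Row averages: Route 1=76, Route 2=154, Route 3=48, Route 4=106, Route 5=80
Highest average = 154 → Route 2.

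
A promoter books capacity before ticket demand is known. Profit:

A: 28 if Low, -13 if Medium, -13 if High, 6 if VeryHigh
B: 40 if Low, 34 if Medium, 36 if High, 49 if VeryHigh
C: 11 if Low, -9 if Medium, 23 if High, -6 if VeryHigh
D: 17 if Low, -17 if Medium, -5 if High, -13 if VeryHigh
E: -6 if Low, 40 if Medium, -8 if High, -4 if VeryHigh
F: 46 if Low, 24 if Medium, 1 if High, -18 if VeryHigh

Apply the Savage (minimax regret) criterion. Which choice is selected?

Column bests: Low=46, Medium=40, High=36, VeryHigh=49.
A regrets: 18, 53, 49, 43 → max 53
B regrets: 6, 6, 0, 0 → max 6
C regrets: 35, 49, 13, 55 → max 55
D regrets: 29, 57, 41, 62 → max 62
E regrets: 52, 0, 44, 53 → max 53
F regrets: 0, 16, 35, 67 → max 67
Smallest max regret = 6 → B.

B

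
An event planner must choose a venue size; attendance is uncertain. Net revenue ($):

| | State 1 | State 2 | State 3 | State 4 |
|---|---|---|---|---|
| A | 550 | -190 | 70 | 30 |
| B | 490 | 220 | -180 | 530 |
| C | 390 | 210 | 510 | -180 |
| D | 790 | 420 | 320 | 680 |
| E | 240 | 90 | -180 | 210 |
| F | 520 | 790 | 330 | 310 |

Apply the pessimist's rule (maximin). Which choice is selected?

Row minima: A=-190, B=-180, C=-180, D=320, E=-180, F=310
Best worst-case = 320 → D.

D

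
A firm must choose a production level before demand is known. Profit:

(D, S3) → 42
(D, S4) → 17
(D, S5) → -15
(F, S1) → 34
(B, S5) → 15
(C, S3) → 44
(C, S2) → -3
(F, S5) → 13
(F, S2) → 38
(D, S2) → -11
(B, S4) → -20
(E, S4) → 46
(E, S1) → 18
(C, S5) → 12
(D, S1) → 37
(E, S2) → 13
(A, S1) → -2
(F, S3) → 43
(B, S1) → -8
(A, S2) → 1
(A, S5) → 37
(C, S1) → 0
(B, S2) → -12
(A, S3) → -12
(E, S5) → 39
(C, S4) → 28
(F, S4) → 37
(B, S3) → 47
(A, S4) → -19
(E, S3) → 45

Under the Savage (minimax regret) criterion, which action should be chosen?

E

Column bests: S1=37, S2=38, S3=47, S4=46, S5=39.
A regrets: 39, 37, 59, 65, 2 → max 65
B regrets: 45, 50, 0, 66, 24 → max 66
C regrets: 37, 41, 3, 18, 27 → max 41
D regrets: 0, 49, 5, 29, 54 → max 54
E regrets: 19, 25, 2, 0, 0 → max 25
F regrets: 3, 0, 4, 9, 26 → max 26
Smallest max regret = 25 → E.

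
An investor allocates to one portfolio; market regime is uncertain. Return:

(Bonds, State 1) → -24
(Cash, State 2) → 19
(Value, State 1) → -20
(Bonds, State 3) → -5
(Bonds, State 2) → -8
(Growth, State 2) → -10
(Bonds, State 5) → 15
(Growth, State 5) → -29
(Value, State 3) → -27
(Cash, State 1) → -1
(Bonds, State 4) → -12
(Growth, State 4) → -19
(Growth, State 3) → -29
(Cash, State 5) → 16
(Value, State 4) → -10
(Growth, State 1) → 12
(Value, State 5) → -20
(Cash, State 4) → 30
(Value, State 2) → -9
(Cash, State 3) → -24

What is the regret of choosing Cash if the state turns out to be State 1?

13

Best payoff under State 1 is 12.
Regret = 12 − (-1) = 13.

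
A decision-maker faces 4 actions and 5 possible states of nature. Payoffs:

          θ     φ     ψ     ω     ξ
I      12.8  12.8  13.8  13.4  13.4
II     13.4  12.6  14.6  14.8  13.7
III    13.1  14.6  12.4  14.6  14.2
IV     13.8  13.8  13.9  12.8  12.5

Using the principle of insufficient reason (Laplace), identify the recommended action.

Row averages: I=13.24, II=13.82, III=13.78, IV=13.36
Highest average = 13.82 → II.

II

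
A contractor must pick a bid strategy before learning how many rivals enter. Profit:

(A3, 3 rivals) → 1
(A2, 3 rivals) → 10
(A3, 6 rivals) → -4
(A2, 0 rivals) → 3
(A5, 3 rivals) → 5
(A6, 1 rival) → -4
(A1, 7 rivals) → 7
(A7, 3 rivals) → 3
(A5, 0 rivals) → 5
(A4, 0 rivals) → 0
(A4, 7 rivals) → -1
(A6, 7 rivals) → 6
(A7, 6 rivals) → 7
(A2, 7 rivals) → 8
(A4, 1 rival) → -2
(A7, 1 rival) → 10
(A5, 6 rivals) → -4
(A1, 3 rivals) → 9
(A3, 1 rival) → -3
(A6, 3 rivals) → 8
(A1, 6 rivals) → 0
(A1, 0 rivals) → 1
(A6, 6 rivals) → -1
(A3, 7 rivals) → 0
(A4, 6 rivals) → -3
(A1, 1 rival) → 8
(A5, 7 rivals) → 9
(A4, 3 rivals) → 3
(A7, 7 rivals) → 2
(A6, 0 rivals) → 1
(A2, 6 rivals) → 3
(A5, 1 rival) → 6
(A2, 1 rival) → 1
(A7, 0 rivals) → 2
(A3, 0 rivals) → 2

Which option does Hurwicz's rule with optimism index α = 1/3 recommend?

A7

A1: 1/3·9 + 2/3·0 = 3
A2: 1/3·10 + 2/3·1 = 4
A3: 1/3·2 + 2/3·(-4) = -2
A4: 1/3·3 + 2/3·(-3) = -1
A5: 1/3·9 + 2/3·(-4) = 1/3
A6: 1/3·8 + 2/3·(-4) = 0
A7: 1/3·10 + 2/3·2 = 14/3
Highest Hurwicz score = 14/3 → A7.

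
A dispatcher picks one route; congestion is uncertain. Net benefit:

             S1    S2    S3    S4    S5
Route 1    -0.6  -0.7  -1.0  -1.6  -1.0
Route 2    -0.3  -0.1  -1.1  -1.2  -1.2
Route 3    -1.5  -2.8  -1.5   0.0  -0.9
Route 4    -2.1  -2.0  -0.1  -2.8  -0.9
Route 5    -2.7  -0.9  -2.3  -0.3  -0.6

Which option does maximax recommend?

Route 3

Row maxima: Route 1=-0.6, Route 2=-0.1, Route 3=0.0, Route 4=-0.1, Route 5=-0.3
Best best-case = 0.0 → Route 3.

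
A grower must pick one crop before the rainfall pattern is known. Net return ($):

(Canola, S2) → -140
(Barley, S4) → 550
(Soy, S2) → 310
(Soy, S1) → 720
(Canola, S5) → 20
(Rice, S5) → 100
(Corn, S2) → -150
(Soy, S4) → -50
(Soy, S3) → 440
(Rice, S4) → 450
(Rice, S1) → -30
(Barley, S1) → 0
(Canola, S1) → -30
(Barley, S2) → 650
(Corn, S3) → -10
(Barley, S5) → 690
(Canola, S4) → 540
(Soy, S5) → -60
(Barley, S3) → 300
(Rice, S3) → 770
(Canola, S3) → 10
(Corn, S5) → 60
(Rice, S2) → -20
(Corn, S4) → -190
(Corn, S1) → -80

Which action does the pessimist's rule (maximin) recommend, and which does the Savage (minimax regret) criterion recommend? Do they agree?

maximin → Barley; minimax regret → Barley (agree)

Row minima: Barley=0, Corn=-190, Canola=-140, Rice=-30, Soy=-60
Best worst-case = 0 → Barley.
Column bests: S1=720, S2=650, S3=770, S4=550, S5=690.
Barley regrets: 720, 0, 470, 0, 0 → max 720
Corn regrets: 800, 800, 780, 740, 630 → max 800
Canola regrets: 750, 790, 760, 10, 670 → max 790
Rice regrets: 750, 670, 0, 100, 590 → max 750
Soy regrets: 0, 340, 330, 600, 750 → max 750
Smallest max regret = 720 → Barley.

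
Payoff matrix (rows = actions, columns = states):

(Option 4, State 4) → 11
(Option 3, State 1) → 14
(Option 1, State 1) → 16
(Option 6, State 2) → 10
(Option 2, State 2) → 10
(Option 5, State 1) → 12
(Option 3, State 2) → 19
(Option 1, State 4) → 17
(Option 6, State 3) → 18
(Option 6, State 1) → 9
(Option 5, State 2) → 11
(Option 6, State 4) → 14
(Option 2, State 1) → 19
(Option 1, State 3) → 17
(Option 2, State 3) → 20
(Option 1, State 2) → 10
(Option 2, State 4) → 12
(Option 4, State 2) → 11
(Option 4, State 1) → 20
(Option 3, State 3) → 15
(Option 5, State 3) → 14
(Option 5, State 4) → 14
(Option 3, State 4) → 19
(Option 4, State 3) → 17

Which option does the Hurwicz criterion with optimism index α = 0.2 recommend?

Option 1: 0.2·17 + 0.8·10 = 11.4
Option 2: 0.2·20 + 0.8·10 = 12
Option 3: 0.2·19 + 0.8·14 = 15
Option 4: 0.2·20 + 0.8·11 = 12.8
Option 5: 0.2·14 + 0.8·11 = 11.6
Option 6: 0.2·18 + 0.8·9 = 10.8
Highest Hurwicz score = 15 → Option 3.

Option 3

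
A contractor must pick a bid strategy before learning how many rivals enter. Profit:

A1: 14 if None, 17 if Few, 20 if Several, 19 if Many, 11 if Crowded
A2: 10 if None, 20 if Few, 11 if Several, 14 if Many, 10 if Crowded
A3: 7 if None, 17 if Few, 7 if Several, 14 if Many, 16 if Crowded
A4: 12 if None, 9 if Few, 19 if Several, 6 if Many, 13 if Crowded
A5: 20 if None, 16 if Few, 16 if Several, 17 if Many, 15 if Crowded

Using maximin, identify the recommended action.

Row minima: A1=11, A2=10, A3=7, A4=6, A5=15
Best worst-case = 15 → A5.

A5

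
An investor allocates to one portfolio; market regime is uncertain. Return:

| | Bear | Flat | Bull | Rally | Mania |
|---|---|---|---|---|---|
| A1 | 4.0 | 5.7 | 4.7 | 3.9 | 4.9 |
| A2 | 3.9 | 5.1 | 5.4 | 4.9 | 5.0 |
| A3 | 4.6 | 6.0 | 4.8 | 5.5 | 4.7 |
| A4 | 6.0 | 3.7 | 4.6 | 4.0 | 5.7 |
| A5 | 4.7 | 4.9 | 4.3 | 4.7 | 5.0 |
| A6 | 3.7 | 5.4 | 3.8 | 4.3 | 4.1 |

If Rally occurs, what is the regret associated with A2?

0.6

Best payoff under Rally is 5.5.
Regret = 5.5 − 4.9 = 0.6.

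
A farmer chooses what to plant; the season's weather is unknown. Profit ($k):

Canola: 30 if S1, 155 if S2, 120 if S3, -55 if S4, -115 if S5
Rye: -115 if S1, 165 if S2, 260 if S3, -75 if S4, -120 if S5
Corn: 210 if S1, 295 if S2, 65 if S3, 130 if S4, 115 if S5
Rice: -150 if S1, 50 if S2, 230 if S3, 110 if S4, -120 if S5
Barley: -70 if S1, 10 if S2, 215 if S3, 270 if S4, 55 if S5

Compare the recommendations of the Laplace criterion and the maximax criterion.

laplace → Corn; maximax → Corn (agree)

Row averages: Canola=27, Rye=23, Corn=163, Rice=24, Barley=96
Highest average = 163 → Corn.
Row maxima: Canola=155, Rye=260, Corn=295, Rice=230, Barley=270
Best best-case = 295 → Corn.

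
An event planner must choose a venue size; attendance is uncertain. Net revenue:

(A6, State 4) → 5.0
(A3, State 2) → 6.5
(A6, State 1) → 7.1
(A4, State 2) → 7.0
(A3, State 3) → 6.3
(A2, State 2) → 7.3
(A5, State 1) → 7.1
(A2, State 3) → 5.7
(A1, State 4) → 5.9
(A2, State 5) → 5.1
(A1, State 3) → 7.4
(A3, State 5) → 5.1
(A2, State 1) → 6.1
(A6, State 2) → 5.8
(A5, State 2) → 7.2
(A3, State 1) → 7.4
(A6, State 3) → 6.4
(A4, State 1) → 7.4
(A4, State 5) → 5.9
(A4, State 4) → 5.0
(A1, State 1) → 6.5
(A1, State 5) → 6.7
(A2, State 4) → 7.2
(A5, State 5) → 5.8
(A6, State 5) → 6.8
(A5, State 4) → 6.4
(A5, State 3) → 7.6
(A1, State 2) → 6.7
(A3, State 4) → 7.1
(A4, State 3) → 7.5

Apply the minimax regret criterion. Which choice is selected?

A5

Column bests: State 1=7.4, State 2=7.3, State 3=7.6, State 4=7.2, State 5=6.8.
A1 regrets: 0.9, 0.6, 0.2, 1.3, 0.1 → max 1.3
A2 regrets: 1.3, 0.0, 1.9, 0.0, 1.7 → max 1.9
A3 regrets: 0.0, 0.8, 1.3, 0.1, 1.7 → max 1.7
A4 regrets: 0.0, 0.3, 0.1, 2.2, 0.9 → max 2.2
A5 regrets: 0.3, 0.1, 0.0, 0.8, 1.0 → max 1.0
A6 regrets: 0.3, 1.5, 1.2, 2.2, 0.0 → max 2.2
Smallest max regret = 1.0 → A5.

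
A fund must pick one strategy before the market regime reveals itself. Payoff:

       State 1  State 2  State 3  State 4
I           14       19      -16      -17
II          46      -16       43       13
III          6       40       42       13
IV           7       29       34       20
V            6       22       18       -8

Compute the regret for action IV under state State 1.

39

Best payoff under State 1 is 46.
Regret = 46 − 7 = 39.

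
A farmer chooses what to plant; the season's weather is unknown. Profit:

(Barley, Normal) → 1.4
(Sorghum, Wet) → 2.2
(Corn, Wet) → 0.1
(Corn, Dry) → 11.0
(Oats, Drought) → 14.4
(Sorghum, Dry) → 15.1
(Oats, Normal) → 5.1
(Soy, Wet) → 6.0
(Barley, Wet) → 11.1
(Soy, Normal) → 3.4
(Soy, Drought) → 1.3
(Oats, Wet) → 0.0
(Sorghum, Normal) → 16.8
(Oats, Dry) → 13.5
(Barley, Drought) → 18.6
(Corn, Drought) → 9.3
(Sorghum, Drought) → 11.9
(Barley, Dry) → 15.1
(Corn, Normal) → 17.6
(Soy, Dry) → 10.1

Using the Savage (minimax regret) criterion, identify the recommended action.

Sorghum

Column bests: Drought=18.6, Dry=15.1, Normal=17.6, Wet=11.1.
Oats regrets: 4.2, 1.6, 12.5, 11.1 → max 12.5
Sorghum regrets: 6.7, 0.0, 0.8, 8.9 → max 8.9
Corn regrets: 9.3, 4.1, 0.0, 11.0 → max 11.0
Barley regrets: 0.0, 0.0, 16.2, 0.0 → max 16.2
Soy regrets: 17.3, 5.0, 14.2, 5.1 → max 17.3
Smallest max regret = 8.9 → Sorghum.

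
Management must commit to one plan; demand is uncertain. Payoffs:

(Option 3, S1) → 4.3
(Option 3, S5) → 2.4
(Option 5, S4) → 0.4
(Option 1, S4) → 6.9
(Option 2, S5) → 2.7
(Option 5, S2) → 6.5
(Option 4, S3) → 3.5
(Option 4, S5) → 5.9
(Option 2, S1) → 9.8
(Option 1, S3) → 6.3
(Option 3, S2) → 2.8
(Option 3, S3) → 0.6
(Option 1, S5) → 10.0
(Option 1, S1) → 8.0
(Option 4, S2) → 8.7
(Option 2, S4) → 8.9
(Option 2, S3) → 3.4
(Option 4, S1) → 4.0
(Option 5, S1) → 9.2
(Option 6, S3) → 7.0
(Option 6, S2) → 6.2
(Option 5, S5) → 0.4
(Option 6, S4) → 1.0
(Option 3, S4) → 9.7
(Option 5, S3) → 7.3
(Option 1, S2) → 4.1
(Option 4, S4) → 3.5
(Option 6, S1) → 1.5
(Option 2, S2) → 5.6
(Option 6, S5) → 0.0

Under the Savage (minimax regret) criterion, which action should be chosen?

Column bests: S1=9.8, S2=8.7, S3=7.3, S4=9.7, S5=10.0.
Option 1 regrets: 1.8, 4.6, 1.0, 2.8, 0.0 → max 4.6
Option 2 regrets: 0.0, 3.1, 3.9, 0.8, 7.3 → max 7.3
Option 3 regrets: 5.5, 5.9, 6.7, 0.0, 7.6 → max 7.6
Option 4 regrets: 5.8, 0.0, 3.8, 6.2, 4.1 → max 6.2
Option 5 regrets: 0.6, 2.2, 0.0, 9.3, 9.6 → max 9.6
Option 6 regrets: 8.3, 2.5, 0.3, 8.7, 10.0 → max 10.0
Smallest max regret = 4.6 → Option 1.

Option 1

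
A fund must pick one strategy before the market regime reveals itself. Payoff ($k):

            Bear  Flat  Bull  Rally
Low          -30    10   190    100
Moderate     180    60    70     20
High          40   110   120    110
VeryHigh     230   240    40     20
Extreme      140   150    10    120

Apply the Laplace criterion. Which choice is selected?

VeryHigh

Row averages: Low=67.5, Moderate=82.5, High=95, VeryHigh=132.5, Extreme=105
Highest average = 132.5 → VeryHigh.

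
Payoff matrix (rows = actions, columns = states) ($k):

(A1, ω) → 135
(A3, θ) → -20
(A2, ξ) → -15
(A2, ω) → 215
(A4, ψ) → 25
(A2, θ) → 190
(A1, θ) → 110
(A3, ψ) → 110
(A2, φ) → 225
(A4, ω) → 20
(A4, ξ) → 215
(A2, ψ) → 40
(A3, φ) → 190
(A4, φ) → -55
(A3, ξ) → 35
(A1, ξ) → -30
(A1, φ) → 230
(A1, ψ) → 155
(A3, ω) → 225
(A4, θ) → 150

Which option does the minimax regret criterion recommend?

A3

Column bests: θ=190, φ=230, ψ=155, ω=225, ξ=215.
A1 regrets: 80, 0, 0, 90, 245 → max 245
A2 regrets: 0, 5, 115, 10, 230 → max 230
A3 regrets: 210, 40, 45, 0, 180 → max 210
A4 regrets: 40, 285, 130, 205, 0 → max 285
Smallest max regret = 210 → A3.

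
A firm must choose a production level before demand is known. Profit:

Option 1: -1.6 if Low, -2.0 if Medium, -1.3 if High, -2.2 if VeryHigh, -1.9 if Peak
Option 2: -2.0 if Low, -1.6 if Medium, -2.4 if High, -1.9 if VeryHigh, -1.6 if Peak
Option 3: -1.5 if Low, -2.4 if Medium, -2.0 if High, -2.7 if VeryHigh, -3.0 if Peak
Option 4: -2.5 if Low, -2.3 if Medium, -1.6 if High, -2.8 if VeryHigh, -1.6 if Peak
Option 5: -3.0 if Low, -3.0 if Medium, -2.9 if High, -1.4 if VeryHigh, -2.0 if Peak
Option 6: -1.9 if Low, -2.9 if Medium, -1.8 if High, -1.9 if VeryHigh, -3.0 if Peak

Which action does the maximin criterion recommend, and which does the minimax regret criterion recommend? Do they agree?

maximin → Option 1; minimax regret → Option 1 (agree)

Row minima: Option 1=-2.2, Option 2=-2.4, Option 3=-3.0, Option 4=-2.8, Option 5=-3.0, Option 6=-3.0
Best worst-case = -2.2 → Option 1.
Column bests: Low=-1.5, Medium=-1.6, High=-1.3, VeryHigh=-1.4, Peak=-1.6.
Option 1 regrets: 0.1, 0.4, 0.0, 0.8, 0.3 → max 0.8
Option 2 regrets: 0.5, 0.0, 1.1, 0.5, 0.0 → max 1.1
Option 3 regrets: 0.0, 0.8, 0.7, 1.3, 1.4 → max 1.4
Option 4 regrets: 1.0, 0.7, 0.3, 1.4, 0.0 → max 1.4
Option 5 regrets: 1.5, 1.4, 1.6, 0.0, 0.4 → max 1.6
Option 6 regrets: 0.4, 1.3, 0.5, 0.5, 1.4 → max 1.4
Smallest max regret = 0.8 → Option 1.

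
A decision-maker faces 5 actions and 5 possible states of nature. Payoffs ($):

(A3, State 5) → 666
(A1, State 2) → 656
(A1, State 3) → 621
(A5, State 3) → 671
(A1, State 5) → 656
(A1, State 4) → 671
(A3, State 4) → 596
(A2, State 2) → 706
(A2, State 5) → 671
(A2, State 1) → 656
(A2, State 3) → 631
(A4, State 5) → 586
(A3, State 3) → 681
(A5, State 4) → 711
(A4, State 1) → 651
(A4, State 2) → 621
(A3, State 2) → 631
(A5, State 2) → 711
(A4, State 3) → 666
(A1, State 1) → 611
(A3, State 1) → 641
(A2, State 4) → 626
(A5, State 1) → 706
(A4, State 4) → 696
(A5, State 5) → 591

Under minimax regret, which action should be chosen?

Column bests: State 1=706, State 2=711, State 3=681, State 4=711, State 5=671.
A1 regrets: 95, 55, 60, 40, 15 → max 95
A2 regrets: 50, 5, 50, 85, 0 → max 85
A3 regrets: 65, 80, 0, 115, 5 → max 115
A4 regrets: 55, 90, 15, 15, 85 → max 90
A5 regrets: 0, 0, 10, 0, 80 → max 80
Smallest max regret = 80 → A5.

A5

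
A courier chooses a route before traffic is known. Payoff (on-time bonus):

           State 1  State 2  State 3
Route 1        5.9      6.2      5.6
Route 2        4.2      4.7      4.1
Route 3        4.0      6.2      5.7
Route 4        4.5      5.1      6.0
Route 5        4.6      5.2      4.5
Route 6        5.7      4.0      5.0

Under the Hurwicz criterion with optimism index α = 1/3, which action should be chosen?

Route 1

Route 1: 1/3·6.2 + 2/3·5.6 = 5.8
Route 2: 1/3·4.7 + 2/3·4.1 = 4.3
Route 3: 1/3·6.2 + 2/3·4.0 = 71/15
Route 4: 1/3·6.0 + 2/3·4.5 = 5
Route 5: 1/3·5.2 + 2/3·4.5 = 71/15
Route 6: 1/3·5.7 + 2/3·4.0 = 137/30
Highest Hurwicz score = 5.8 → Route 1.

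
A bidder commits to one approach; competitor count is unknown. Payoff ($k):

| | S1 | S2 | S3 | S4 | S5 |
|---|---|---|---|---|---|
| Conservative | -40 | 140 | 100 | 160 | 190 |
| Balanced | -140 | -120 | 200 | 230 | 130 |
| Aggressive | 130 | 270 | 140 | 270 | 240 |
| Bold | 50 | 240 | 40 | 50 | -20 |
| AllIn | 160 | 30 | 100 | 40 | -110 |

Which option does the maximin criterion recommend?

Aggressive

Row minima: Conservative=-40, Balanced=-140, Aggressive=130, Bold=-20, AllIn=-110
Best worst-case = 130 → Aggressive.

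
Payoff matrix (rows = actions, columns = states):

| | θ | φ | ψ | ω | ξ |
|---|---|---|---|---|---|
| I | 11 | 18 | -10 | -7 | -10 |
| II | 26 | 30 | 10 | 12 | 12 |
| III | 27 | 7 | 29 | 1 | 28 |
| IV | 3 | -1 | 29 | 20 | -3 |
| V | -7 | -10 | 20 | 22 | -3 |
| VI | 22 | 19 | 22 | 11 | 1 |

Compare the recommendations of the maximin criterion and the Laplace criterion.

maximin → II; laplace → III (disagree)

Row minima: I=-10, II=10, III=1, IV=-3, V=-10, VI=1
Best worst-case = 10 → II.
Row averages: I=0.4, II=18, III=18.4, IV=9.6, V=4.4, VI=15
Highest average = 18.4 → III.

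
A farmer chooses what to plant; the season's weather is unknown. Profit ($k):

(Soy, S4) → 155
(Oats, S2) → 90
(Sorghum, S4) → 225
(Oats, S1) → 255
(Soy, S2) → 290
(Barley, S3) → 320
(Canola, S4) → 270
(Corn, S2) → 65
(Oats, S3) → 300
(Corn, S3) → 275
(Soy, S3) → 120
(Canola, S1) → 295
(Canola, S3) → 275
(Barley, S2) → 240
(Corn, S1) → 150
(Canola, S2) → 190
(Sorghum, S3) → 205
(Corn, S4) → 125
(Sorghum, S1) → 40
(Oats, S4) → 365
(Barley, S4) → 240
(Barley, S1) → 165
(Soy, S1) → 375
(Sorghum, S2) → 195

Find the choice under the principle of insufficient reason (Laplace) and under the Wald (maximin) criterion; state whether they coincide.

laplace → Canola; maximin → Canola (agree)

Row averages: Oats=252.5, Corn=153.75, Canola=257.5, Barley=241.25, Soy=235, Sorghum=166.25
Highest average = 257.5 → Canola.
Row minima: Oats=90, Corn=65, Canola=190, Barley=165, Soy=120, Sorghum=40
Best worst-case = 190 → Canola.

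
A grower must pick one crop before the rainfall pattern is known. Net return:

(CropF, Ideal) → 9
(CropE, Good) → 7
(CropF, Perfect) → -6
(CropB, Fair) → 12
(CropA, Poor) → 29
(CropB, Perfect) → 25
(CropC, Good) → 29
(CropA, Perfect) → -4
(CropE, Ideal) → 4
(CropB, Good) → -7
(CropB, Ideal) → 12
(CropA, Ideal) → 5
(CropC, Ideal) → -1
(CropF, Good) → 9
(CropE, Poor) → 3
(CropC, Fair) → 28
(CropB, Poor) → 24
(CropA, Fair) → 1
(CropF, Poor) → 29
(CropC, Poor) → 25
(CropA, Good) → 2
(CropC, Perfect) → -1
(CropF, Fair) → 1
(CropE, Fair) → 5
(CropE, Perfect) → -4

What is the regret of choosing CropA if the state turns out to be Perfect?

Best payoff under Perfect is 25.
Regret = 25 − (-4) = 29.

29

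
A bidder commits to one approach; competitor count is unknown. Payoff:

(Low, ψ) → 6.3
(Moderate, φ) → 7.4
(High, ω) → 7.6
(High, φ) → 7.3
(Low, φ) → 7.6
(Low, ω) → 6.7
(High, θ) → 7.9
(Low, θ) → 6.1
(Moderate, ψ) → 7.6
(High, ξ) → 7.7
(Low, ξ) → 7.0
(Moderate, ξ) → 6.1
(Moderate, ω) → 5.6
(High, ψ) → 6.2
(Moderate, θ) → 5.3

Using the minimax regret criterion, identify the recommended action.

Column bests: θ=7.9, φ=7.6, ψ=7.6, ω=7.6, ξ=7.7.
Low regrets: 1.8, 0.0, 1.3, 0.9, 0.7 → max 1.8
Moderate regrets: 2.6, 0.2, 0.0, 2.0, 1.6 → max 2.6
High regrets: 0.0, 0.3, 1.4, 0.0, 0.0 → max 1.4
Smallest max regret = 1.4 → High.

High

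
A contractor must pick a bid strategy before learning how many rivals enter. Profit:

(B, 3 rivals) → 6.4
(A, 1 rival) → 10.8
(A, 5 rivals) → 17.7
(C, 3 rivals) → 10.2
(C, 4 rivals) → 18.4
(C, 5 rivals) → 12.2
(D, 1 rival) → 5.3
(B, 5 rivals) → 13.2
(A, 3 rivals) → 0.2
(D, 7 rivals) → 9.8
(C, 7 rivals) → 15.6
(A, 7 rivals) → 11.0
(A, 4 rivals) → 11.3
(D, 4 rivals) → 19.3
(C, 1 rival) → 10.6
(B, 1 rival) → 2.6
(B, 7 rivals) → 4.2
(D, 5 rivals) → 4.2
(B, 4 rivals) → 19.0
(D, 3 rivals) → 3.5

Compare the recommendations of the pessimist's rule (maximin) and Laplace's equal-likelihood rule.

maximin → C; laplace → C (agree)

Row minima: A=0.2, B=2.6, C=10.2, D=3.5
Best worst-case = 10.2 → C.
Row averages: A=10.2, B=9.08, C=13.4, D=8.42
Highest average = 13.4 → C.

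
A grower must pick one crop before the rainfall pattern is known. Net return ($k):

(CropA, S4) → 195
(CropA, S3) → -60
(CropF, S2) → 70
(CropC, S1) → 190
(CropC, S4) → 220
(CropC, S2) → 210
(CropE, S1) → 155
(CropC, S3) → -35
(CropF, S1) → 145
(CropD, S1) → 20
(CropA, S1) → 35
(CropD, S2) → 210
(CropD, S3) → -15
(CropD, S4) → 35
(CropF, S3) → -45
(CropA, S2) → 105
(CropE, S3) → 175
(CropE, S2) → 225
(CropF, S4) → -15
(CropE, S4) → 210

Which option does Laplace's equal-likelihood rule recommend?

Row averages: CropE=191.25, CropC=146.25, CropA=68.75, CropD=62.5, CropF=38.75
Highest average = 191.25 → CropE.

CropE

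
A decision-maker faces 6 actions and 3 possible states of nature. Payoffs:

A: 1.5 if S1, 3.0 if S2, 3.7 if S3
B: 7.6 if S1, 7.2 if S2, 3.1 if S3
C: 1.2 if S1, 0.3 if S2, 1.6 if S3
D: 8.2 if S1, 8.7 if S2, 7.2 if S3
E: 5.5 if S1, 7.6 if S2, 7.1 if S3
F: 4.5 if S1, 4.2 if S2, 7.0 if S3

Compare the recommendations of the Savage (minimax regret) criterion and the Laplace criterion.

Column bests: S1=8.2, S2=8.7, S3=7.2.
A regrets: 6.7, 5.7, 3.5 → max 6.7
B regrets: 0.6, 1.5, 4.1 → max 4.1
C regrets: 7.0, 8.4, 5.6 → max 8.4
D regrets: 0.0, 0.0, 0.0 → max 0.0
E regrets: 2.7, 1.1, 0.1 → max 2.7
F regrets: 3.7, 4.5, 0.2 → max 4.5
Smallest max regret = 0.0 → D.
Row averages: A=41/15, B=179/30, C=31/30, D=241/30, E=101/15, F=157/30
Highest average = 241/30 → D.

minimax regret → D; laplace → D (agree)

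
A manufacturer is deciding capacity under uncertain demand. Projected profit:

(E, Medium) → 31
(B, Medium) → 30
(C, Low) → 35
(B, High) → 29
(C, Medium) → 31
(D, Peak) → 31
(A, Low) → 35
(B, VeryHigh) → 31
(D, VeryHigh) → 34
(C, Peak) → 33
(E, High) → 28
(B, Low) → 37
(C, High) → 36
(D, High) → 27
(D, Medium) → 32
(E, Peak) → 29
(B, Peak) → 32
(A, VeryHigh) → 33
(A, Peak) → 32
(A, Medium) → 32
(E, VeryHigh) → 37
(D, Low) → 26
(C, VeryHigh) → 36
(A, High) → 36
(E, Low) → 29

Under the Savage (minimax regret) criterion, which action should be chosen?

Column bests: Low=37, Medium=32, High=36, VeryHigh=37, Peak=33.
A regrets: 2, 0, 0, 4, 1 → max 4
B regrets: 0, 2, 7, 6, 1 → max 7
C regrets: 2, 1, 0, 1, 0 → max 2
D regrets: 11, 0, 9, 3, 2 → max 11
E regrets: 8, 1, 8, 0, 4 → max 8
Smallest max regret = 2 → C.

C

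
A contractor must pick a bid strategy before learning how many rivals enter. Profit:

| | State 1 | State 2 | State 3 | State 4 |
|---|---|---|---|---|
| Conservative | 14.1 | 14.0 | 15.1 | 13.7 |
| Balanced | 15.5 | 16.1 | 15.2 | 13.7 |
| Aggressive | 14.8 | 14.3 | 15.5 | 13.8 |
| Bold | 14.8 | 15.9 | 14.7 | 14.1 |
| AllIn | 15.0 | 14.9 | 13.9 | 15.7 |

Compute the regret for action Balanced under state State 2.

0.0

Best payoff under State 2 is 16.1.
Regret = 16.1 − 16.1 = 0.0.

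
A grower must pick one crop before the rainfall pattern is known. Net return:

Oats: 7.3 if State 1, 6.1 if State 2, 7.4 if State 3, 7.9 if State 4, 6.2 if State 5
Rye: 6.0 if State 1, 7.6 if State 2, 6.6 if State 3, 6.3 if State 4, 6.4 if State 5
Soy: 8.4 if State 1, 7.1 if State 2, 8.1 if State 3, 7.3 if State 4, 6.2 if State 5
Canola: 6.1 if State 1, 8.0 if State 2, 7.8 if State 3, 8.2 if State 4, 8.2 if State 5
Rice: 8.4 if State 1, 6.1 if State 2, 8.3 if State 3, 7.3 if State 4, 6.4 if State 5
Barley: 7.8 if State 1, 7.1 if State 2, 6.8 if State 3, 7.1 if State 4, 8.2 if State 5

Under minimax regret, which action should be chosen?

Column bests: State 1=8.4, State 2=8.0, State 3=8.3, State 4=8.2, State 5=8.2.
Oats regrets: 1.1, 1.9, 0.9, 0.3, 2.0 → max 2.0
Rye regrets: 2.4, 0.4, 1.7, 1.9, 1.8 → max 2.4
Soy regrets: 0.0, 0.9, 0.2, 0.9, 2.0 → max 2.0
Canola regrets: 2.3, 0.0, 0.5, 0.0, 0.0 → max 2.3
Rice regrets: 0.0, 1.9, 0.0, 0.9, 1.8 → max 1.9
Barley regrets: 0.6, 0.9, 1.5, 1.1, 0.0 → max 1.5
Smallest max regret = 1.5 → Barley.

Barley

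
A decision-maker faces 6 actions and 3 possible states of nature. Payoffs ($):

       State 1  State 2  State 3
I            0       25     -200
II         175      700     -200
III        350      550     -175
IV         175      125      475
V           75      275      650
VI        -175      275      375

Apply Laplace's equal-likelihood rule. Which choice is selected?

Row averages: I=-175/3, II=225, III=725/3, IV=775/3, V=1000/3, VI=475/3
Highest average = 1000/3 → V.

V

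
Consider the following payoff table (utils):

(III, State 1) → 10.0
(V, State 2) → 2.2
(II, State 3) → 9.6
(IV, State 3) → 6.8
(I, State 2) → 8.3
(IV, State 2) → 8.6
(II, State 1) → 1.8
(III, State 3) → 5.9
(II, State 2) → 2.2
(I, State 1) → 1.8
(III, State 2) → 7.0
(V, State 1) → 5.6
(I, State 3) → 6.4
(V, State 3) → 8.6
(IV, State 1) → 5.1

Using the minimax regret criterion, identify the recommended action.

III

Column bests: State 1=10.0, State 2=8.6, State 3=9.6.
I regrets: 8.2, 0.3, 3.2 → max 8.2
II regrets: 8.2, 6.4, 0.0 → max 8.2
III regrets: 0.0, 1.6, 3.7 → max 3.7
IV regrets: 4.9, 0.0, 2.8 → max 4.9
V regrets: 4.4, 6.4, 1.0 → max 6.4
Smallest max regret = 3.7 → III.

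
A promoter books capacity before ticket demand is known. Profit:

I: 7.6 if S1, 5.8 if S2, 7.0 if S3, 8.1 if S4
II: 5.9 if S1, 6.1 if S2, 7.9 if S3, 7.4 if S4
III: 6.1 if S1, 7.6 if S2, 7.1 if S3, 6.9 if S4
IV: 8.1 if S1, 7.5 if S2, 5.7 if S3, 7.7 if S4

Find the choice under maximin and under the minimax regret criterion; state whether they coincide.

Row minima: I=5.8, II=5.9, III=6.1, IV=5.7
Best worst-case = 6.1 → III.
Column bests: S1=8.1, S2=7.6, S3=7.9, S4=8.1.
I regrets: 0.5, 1.8, 0.9, 0.0 → max 1.8
II regrets: 2.2, 1.5, 0.0, 0.7 → max 2.2
III regrets: 2.0, 0.0, 0.8, 1.2 → max 2.0
IV regrets: 0.0, 0.1, 2.2, 0.4 → max 2.2
Smallest max regret = 1.8 → I.

maximin → III; minimax regret → I (disagree)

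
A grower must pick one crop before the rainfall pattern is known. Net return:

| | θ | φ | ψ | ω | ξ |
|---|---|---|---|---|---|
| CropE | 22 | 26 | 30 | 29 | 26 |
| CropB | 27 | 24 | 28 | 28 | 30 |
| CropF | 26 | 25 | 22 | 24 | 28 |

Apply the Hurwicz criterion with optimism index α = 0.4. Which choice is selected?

CropB

CropE: 0.4·30 + 0.6·22 = 25.2
CropB: 0.4·30 + 0.6·24 = 26.4
CropF: 0.4·28 + 0.6·22 = 24.4
Highest Hurwicz score = 26.4 → CropB.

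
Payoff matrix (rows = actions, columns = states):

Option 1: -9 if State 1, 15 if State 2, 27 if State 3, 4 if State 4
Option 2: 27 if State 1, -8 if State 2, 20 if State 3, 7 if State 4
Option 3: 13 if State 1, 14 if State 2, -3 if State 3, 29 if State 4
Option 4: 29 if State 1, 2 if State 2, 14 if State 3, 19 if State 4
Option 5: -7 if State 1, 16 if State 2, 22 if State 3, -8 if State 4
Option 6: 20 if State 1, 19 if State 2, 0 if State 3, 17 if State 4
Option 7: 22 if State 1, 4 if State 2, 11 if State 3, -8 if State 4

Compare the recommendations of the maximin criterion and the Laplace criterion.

Row minima: Option 1=-9, Option 2=-8, Option 3=-3, Option 4=2, Option 5=-8, Option 6=0, Option 7=-8
Best worst-case = 2 → Option 4.
Row averages: Option 1=9.25, Option 2=11.5, Option 3=13.25, Option 4=16, Option 5=5.75, Option 6=14, Option 7=7.25
Highest average = 16 → Option 4.

maximin → Option 4; laplace → Option 4 (agree)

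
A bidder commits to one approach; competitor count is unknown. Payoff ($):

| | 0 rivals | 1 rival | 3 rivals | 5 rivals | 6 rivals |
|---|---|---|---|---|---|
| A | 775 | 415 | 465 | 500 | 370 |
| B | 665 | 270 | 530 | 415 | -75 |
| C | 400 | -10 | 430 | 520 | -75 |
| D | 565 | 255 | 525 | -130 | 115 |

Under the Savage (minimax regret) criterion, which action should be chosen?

A

Column bests: 0 rivals=775, 1 rival=415, 3 rivals=530, 5 rivals=520, 6 rivals=370.
A regrets: 0, 0, 65, 20, 0 → max 65
B regrets: 110, 145, 0, 105, 445 → max 445
C regrets: 375, 425, 100, 0, 445 → max 445
D regrets: 210, 160, 5, 650, 255 → max 650
Smallest max regret = 65 → A.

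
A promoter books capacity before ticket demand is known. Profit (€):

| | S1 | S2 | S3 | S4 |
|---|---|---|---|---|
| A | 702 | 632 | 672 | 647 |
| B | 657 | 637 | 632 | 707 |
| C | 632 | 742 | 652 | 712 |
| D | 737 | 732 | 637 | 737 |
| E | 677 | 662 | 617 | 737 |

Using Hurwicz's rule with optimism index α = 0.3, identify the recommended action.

A: 0.3·702 + 0.7·632 = 653
B: 0.3·707 + 0.7·632 = 654.5
C: 0.3·742 + 0.7·632 = 665
D: 0.3·737 + 0.7·637 = 667
E: 0.3·737 + 0.7·617 = 653
Highest Hurwicz score = 667 → D.

D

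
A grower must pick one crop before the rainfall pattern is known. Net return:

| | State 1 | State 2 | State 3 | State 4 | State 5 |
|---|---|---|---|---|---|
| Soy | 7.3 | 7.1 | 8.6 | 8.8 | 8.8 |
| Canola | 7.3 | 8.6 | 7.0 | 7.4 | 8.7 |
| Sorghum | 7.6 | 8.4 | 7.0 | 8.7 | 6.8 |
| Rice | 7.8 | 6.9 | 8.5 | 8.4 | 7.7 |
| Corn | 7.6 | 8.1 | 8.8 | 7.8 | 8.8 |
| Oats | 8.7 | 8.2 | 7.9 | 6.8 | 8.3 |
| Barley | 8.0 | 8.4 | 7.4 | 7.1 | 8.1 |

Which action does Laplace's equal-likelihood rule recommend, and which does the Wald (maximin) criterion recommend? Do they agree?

Row averages: Soy=8.12, Canola=7.8, Sorghum=7.7, Rice=7.86, Corn=8.22, Oats=7.98, Barley=7.8
Highest average = 8.22 → Corn.
Row minima: Soy=7.1, Canola=7.0, Sorghum=6.8, Rice=6.9, Corn=7.6, Oats=6.8, Barley=7.1
Best worst-case = 7.6 → Corn.

laplace → Corn; maximin → Corn (agree)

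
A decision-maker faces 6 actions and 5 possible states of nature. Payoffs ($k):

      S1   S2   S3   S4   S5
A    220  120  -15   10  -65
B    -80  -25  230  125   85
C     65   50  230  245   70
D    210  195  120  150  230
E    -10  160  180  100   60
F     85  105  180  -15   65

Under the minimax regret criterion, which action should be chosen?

Column bests: S1=220, S2=195, S3=230, S4=245, S5=230.
A regrets: 0, 75, 245, 235, 295 → max 295
B regrets: 300, 220, 0, 120, 145 → max 300
C regrets: 155, 145, 0, 0, 160 → max 160
D regrets: 10, 0, 110, 95, 0 → max 110
E regrets: 230, 35, 50, 145, 170 → max 230
F regrets: 135, 90, 50, 260, 165 → max 260
Smallest max regret = 110 → D.

D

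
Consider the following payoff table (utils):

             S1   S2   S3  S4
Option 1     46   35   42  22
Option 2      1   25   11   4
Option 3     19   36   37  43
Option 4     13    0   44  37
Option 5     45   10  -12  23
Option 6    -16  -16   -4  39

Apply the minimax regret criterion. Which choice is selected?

Option 1

Column bests: S1=46, S2=36, S3=44, S4=43.
Option 1 regrets: 0, 1, 2, 21 → max 21
Option 2 regrets: 45, 11, 33, 39 → max 45
Option 3 regrets: 27, 0, 7, 0 → max 27
Option 4 regrets: 33, 36, 0, 6 → max 36
Option 5 regrets: 1, 26, 56, 20 → max 56
Option 6 regrets: 62, 52, 48, 4 → max 62
Smallest max regret = 21 → Option 1.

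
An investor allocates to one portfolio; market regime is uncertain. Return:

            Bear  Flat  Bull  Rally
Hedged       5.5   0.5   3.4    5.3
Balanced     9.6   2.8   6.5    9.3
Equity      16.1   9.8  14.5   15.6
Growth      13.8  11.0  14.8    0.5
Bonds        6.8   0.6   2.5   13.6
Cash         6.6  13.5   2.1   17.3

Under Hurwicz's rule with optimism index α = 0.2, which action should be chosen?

Hedged: 0.2·5.5 + 0.8·0.5 = 1.5
Balanced: 0.2·9.6 + 0.8·2.8 = 4.16
Equity: 0.2·16.1 + 0.8·9.8 = 11.06
Growth: 0.2·14.8 + 0.8·0.5 = 3.36
Bonds: 0.2·13.6 + 0.8·0.6 = 3.2
Cash: 0.2·17.3 + 0.8·2.1 = 5.14
Highest Hurwicz score = 11.06 → Equity.

Equity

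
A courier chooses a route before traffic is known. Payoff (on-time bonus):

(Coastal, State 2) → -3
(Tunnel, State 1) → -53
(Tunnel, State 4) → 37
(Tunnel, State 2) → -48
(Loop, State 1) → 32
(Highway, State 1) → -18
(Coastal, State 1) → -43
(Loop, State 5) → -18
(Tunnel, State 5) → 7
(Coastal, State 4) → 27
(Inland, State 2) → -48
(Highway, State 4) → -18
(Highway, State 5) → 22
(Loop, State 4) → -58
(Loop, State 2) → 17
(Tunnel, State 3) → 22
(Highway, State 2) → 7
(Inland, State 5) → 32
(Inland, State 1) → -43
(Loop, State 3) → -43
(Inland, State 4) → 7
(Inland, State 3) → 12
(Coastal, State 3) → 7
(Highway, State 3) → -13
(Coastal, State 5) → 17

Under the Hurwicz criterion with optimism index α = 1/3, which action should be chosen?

Highway: 1/3·22 + 2/3·(-18) = -14/3
Tunnel: 1/3·37 + 2/3·(-53) = -23
Loop: 1/3·32 + 2/3·(-58) = -28
Coastal: 1/3·27 + 2/3·(-43) = -59/3
Inland: 1/3·32 + 2/3·(-48) = -64/3
Highest Hurwicz score = -14/3 → Highway.

Highway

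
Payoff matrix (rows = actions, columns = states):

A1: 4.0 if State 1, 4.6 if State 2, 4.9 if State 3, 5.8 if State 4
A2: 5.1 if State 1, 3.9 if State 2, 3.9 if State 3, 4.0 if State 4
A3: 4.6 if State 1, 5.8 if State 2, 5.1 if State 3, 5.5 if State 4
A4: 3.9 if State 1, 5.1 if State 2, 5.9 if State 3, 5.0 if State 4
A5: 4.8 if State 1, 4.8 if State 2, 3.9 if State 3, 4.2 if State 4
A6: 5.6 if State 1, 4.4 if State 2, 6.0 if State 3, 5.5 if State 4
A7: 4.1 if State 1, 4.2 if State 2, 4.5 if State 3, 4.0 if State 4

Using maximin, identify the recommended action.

Row minima: A1=4.0, A2=3.9, A3=4.6, A4=3.9, A5=3.9, A6=4.4, A7=4.0
Best worst-case = 4.6 → A3.

A3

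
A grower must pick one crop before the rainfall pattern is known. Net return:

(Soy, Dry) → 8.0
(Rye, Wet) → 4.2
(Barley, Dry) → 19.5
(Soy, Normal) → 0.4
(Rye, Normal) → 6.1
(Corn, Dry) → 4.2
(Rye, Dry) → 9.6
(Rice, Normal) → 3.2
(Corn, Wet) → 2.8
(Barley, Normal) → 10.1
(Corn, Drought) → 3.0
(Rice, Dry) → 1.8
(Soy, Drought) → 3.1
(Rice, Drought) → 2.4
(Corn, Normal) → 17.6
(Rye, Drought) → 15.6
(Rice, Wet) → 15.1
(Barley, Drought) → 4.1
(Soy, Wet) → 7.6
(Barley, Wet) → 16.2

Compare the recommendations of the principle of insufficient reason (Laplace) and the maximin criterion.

laplace → Barley; maximin → Rye (disagree)

Row averages: Corn=6.9, Rice=5.625, Barley=12.475, Rye=8.875, Soy=4.775
Highest average = 12.475 → Barley.
Row minima: Corn=2.8, Rice=1.8, Barley=4.1, Rye=4.2, Soy=0.4
Best worst-case = 4.2 → Rye.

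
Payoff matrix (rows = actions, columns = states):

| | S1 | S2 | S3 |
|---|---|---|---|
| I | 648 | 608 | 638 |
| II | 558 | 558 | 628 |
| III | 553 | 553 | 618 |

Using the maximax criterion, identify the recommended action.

I

Row maxima: I=648, II=628, III=618
Best best-case = 648 → I.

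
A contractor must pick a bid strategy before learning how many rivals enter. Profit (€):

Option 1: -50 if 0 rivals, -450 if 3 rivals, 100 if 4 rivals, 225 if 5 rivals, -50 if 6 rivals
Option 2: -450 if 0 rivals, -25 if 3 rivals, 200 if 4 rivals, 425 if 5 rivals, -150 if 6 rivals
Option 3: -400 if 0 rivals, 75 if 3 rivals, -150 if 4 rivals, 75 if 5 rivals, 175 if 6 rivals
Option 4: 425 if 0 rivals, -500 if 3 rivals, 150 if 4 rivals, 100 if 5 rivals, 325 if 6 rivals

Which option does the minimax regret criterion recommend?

Option 1

Column bests: 0 rivals=425, 3 rivals=75, 4 rivals=200, 5 rivals=425, 6 rivals=325.
Option 1 regrets: 475, 525, 100, 200, 375 → max 525
Option 2 regrets: 875, 100, 0, 0, 475 → max 875
Option 3 regrets: 825, 0, 350, 350, 150 → max 825
Option 4 regrets: 0, 575, 50, 325, 0 → max 575
Smallest max regret = 525 → Option 1.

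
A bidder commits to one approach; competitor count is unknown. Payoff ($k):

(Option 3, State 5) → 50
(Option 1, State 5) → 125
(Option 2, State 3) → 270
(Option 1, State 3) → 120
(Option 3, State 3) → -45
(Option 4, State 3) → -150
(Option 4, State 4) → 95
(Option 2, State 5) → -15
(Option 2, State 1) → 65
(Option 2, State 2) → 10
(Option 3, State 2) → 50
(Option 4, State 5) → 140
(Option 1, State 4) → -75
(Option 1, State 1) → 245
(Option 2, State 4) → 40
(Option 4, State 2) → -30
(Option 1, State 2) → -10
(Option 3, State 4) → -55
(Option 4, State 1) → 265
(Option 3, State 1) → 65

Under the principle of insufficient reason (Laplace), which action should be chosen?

Row averages: Option 1=81, Option 2=74, Option 3=13, Option 4=64
Highest average = 81 → Option 1.

Option 1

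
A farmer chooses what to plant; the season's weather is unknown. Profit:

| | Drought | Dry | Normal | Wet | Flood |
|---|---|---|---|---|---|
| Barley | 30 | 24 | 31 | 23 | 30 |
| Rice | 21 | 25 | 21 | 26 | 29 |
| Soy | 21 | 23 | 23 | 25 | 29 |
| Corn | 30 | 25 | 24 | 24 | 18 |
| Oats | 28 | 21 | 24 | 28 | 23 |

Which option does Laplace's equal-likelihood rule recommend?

Row averages: Barley=27.6, Rice=24.4, Soy=24.2, Corn=24.2, Oats=24.8
Highest average = 27.6 → Barley.

Barley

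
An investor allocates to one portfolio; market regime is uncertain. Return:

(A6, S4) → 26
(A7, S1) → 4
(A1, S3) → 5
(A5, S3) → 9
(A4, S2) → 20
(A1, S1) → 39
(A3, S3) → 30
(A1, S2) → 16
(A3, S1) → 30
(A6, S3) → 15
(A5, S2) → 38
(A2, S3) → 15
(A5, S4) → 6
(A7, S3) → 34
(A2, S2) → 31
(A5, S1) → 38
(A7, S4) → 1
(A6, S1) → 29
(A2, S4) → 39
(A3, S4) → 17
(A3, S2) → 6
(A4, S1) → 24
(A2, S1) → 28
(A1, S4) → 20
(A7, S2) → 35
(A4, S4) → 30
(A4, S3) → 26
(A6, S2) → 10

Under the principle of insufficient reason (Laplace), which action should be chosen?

Row averages: A1=20, A2=28.25, A3=20.75, A4=25, A5=22.75, A6=20, A7=18.5
Highest average = 28.25 → A2.

A2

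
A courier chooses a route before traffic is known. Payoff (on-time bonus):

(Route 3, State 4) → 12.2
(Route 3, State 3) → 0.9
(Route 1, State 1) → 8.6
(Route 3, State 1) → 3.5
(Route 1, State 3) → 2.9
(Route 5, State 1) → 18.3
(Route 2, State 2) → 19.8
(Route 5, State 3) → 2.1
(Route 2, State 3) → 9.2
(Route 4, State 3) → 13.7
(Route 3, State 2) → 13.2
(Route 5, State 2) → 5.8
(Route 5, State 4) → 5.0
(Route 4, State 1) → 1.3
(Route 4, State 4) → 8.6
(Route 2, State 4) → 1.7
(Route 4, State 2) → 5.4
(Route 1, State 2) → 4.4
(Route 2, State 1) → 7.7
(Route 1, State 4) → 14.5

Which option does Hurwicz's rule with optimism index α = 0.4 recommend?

Route 2

Route 1: 0.4·14.5 + 0.6·2.9 = 7.54
Route 2: 0.4·19.8 + 0.6·1.7 = 8.94
Route 3: 0.4·13.2 + 0.6·0.9 = 5.82
Route 4: 0.4·13.7 + 0.6·1.3 = 6.26
Route 5: 0.4·18.3 + 0.6·2.1 = 8.58
Highest Hurwicz score = 8.94 → Route 2.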